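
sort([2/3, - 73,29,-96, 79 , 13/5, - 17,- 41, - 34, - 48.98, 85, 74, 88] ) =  [ - 96,-73, - 48.98,-41,  -  34,-17,2/3, 13/5,29, 74 , 79, 85, 88]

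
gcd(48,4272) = 48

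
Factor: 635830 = 2^1 * 5^1 *13^1*67^1*73^1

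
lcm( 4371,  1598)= 148614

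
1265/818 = 1265/818= 1.55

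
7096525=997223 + 6099302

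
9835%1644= 1615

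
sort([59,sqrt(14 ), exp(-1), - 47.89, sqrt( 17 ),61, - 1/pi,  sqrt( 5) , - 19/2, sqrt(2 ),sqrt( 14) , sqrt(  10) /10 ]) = [ - 47.89, - 19/2 , - 1/pi,sqrt(10) /10, exp( -1 ), sqrt(2 ),sqrt(5 ),sqrt ( 14 ) , sqrt(14 ),sqrt( 17 ),  59,61]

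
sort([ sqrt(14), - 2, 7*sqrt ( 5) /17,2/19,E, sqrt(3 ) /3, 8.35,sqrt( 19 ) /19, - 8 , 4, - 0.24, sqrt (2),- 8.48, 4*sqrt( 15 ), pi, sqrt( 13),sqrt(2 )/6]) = [  -  8.48,-8, - 2, - 0.24,2/19, sqrt( 19)/19,sqrt(2 ) /6,sqrt(3) /3, 7*sqrt(5 )/17, sqrt(2 ),E , pi , sqrt(  13),sqrt ( 14),4, 8.35, 4*sqrt ( 15 )]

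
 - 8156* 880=-7177280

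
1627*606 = 985962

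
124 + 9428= 9552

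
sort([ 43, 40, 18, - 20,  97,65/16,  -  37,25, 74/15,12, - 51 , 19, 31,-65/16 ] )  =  [-51,-37,-20, - 65/16, 65/16 , 74/15, 12,  18,19,  25, 31, 40, 43,97]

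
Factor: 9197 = 17^1 * 541^1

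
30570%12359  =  5852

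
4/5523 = 4/5523 = 0.00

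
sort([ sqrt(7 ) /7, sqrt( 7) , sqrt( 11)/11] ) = [ sqrt(11 ) /11, sqrt( 7 )/7  ,  sqrt(7)]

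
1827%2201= 1827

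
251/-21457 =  - 1+21206/21457 = - 0.01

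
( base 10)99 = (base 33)30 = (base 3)10200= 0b1100011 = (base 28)3f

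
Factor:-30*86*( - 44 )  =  2^4 * 3^1 * 5^1 * 11^1*43^1 = 113520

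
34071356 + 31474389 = 65545745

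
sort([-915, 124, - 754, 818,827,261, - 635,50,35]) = [ - 915,-754, - 635, 35,50, 124,261,818,827]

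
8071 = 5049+3022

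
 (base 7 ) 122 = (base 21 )32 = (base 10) 65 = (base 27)2b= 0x41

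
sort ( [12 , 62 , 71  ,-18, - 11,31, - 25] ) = [-25,-18, - 11 , 12,31,62,71 ]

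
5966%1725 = 791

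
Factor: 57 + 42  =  99= 3^2*11^1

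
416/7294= 208/3647 =0.06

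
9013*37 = 333481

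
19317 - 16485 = 2832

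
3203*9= 28827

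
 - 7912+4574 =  - 3338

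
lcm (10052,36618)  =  512652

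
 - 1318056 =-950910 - 367146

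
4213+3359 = 7572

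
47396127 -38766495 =8629632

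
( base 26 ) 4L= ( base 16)7D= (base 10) 125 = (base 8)175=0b1111101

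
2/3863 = 2/3863 = 0.00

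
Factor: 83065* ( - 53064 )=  - 4407761160  =  - 2^3*3^2*5^1  *11^1*37^1  *67^1*449^1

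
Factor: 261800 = 2^3* 5^2*7^1*11^1*17^1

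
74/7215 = 2/195 = 0.01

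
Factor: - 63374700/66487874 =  - 2^1 * 3^1*5^2 * 97^(-1 )*107^( - 1)*151^1*1399^1*3203^( - 1 ) =- 31687350/33243937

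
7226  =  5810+1416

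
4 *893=3572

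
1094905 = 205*5341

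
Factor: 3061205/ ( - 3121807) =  - 5^1*7^1 *13^( - 1)*149^1 *587^1*240139^( - 1 ) 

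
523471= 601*871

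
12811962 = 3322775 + 9489187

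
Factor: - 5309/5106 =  -2^( - 1)*3^(-1 )*23^( - 1 )*37^( - 1 )*5309^1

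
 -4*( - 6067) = 24268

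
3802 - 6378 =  - 2576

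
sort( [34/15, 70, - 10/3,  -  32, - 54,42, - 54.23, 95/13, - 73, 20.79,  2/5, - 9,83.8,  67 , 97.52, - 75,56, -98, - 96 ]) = [ - 98, - 96,- 75 , - 73, - 54.23, -54 , - 32, - 9, - 10/3, 2/5, 34/15,  95/13, 20.79,42,  56, 67,  70,83.8,97.52]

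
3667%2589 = 1078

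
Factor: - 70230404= - 2^2*113^1*155377^1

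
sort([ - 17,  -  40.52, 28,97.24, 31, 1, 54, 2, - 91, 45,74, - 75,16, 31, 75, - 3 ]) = [ -91 , - 75, - 40.52, - 17,-3 , 1, 2,16, 28,31, 31, 45 , 54, 74, 75, 97.24 ] 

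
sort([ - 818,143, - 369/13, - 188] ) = [ - 818, - 188, - 369/13,143] 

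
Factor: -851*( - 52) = 2^2*13^1* 23^1*37^1= 44252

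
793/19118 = 793/19118 = 0.04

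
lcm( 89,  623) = 623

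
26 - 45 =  - 19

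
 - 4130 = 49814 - 53944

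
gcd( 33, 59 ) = 1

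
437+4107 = 4544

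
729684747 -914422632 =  - 184737885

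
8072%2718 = 2636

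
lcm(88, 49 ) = 4312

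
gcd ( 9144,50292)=4572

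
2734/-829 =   -  4 + 582/829 = - 3.30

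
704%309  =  86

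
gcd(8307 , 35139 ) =39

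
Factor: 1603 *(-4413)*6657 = -3^2*7^2*229^1*317^1*1471^1  =  -  47091877623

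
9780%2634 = 1878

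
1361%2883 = 1361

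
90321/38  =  2376 + 33/38 = 2376.87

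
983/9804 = 983/9804 = 0.10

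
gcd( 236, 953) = 1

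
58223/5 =58223/5 = 11644.60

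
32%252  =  32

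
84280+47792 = 132072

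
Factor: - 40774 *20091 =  - 819190434   =  - 2^1*3^1*19^1* 29^1*37^2*181^1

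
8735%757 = 408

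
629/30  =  20 + 29/30 = 20.97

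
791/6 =131 + 5/6= 131.83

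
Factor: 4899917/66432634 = 2^(-1) * 11^1 * 17^(-1 )*445447^1 * 1953901^( - 1 ) 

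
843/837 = 281/279= 1.01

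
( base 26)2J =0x47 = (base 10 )71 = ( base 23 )32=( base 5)241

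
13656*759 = 10364904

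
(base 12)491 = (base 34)K5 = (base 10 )685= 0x2ad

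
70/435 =14/87 = 0.16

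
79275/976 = 79275/976 = 81.22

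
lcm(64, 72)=576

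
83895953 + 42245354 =126141307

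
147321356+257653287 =404974643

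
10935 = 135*81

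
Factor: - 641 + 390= - 251^1 = - 251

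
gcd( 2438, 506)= 46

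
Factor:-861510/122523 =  - 2^1 *5^1*13^1*47^2 * 40841^( - 1) = - 287170/40841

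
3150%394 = 392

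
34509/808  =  42+573/808 = 42.71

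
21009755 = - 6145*( - 3419 ) 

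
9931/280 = 35 + 131/280 = 35.47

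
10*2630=26300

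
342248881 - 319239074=23009807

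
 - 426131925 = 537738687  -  963870612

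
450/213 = 150/71 = 2.11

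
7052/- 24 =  - 1763/6 = - 293.83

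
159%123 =36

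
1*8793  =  8793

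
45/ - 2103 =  - 15/701  =  - 0.02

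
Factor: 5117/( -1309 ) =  - 11^( - 1)*43^1 = -43/11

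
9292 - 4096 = 5196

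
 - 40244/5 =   -  40244/5 = - 8048.80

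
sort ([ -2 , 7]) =[ - 2, 7] 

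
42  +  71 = 113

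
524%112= 76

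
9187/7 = 1312 + 3/7 =1312.43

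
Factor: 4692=2^2*3^1*17^1 * 23^1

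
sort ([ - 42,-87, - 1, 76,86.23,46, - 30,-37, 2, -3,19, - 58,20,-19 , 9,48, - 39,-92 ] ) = [- 92, - 87, - 58, - 42, - 39, - 37, - 30, - 19,  -  3, - 1, 2, 9, 19, 20  ,  46 , 48,76,86.23 ]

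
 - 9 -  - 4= -5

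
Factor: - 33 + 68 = 35 = 5^1*7^1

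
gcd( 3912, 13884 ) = 12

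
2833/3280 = 2833/3280 = 0.86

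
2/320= 1/160 = 0.01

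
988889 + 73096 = 1061985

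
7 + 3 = 10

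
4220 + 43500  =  47720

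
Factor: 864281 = 11^1*78571^1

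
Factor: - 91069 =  - 11^1 * 17^1*487^1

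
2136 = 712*3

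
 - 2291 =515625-517916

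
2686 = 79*34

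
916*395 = 361820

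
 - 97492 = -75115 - 22377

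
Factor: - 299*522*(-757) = 118151046 = 2^1*3^2 * 13^1*23^1*29^1*757^1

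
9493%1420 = 973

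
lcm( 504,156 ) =6552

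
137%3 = 2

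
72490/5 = 14498 = 14498.00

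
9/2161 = 9/2161 = 0.00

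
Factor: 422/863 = 2^1 *211^1 * 863^( - 1) 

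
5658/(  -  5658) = - 1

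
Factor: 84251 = 173^1*487^1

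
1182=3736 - 2554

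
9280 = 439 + 8841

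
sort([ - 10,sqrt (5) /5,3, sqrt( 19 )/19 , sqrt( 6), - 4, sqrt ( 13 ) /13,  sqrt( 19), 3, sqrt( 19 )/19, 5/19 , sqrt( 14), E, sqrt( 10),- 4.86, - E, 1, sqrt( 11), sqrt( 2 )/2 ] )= [- 10, - 4.86,  -  4 , - E,  sqrt( 19)/19, sqrt( 19)/19 , 5/19, sqrt( 13) /13, sqrt( 5)/5, sqrt( 2)/2,1, sqrt( 6 ),E , 3  ,  3, sqrt( 10) , sqrt( 11 ), sqrt(14 ), sqrt( 19)] 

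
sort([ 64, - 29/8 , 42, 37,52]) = [ -29/8  ,  37,  42,  52,64 ]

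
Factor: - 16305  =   - 3^1*5^1*1087^1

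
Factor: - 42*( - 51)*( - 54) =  -115668 = -2^2*3^5*  7^1*17^1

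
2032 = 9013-6981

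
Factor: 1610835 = 3^1*5^1 * 17^1*6317^1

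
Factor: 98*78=7644 = 2^2*3^1*7^2*13^1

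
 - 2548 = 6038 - 8586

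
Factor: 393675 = 3^1*5^2*29^1*181^1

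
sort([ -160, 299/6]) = [ - 160, 299/6]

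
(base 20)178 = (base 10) 548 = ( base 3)202022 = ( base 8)1044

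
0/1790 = 0  =  0.00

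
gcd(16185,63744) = 249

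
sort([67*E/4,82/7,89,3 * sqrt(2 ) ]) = [3*sqrt(2), 82/7, 67*E/4,89]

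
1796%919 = 877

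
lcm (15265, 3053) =15265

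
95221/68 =95221/68 = 1400.31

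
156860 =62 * 2530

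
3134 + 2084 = 5218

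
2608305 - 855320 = 1752985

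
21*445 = 9345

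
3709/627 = 5+574/627 = 5.92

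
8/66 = 4/33=0.12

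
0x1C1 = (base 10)449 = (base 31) ef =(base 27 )gh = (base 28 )G1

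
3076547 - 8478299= - 5401752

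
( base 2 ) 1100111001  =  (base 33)p0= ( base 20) 215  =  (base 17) 2e9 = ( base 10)825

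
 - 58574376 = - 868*67482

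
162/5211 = 6/193=0.03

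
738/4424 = 369/2212 =0.17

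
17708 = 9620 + 8088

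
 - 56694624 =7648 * (-7413 ) 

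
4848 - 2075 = 2773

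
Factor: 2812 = 2^2* 19^1*37^1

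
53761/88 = 610 + 81/88= 610.92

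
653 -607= 46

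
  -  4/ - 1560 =1/390 =0.00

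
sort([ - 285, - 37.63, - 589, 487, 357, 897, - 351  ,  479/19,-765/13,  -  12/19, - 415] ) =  [ - 589, - 415,  -  351, - 285, - 765/13, - 37.63, - 12/19, 479/19 , 357,487, 897]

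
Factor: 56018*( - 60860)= - 3409255480 = -2^3*5^1*17^1*37^1 *179^1*757^1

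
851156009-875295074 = - 24139065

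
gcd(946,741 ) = 1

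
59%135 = 59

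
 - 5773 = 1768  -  7541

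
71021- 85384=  -14363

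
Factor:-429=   -3^1 *11^1  *13^1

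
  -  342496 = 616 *(-556 ) 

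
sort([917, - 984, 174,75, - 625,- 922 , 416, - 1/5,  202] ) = [ - 984, - 922, - 625, - 1/5, 75, 174,202,  416,917]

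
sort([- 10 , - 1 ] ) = [-10,-1 ] 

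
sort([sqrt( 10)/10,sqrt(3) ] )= [ sqrt(10 )/10 , sqrt( 3) ] 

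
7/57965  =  7/57965 = 0.00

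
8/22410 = 4/11205 = 0.00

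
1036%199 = 41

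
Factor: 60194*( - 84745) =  - 5101140530 = - 2^1*5^1*17^1*997^1*30097^1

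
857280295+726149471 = 1583429766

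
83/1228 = 83/1228 = 0.07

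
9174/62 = 147 + 30/31 = 147.97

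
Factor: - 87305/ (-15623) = 95/17 = 5^1*17^( - 1)*19^1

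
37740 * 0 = 0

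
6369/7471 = 6369/7471=0.85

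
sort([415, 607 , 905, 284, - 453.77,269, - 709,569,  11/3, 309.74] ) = [ - 709 , - 453.77, 11/3 , 269,284,309.74,  415,569, 607,  905]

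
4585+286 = 4871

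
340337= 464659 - 124322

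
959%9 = 5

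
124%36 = 16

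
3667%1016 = 619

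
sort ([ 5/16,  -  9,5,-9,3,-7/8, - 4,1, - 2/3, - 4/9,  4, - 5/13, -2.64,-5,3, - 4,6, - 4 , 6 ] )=[- 9,  -  9,- 5,-4, -4,  -  4, -2.64, - 7/8,-2/3,  -  4/9, - 5/13, 5/16,1,3, 3, 4,5,6,6]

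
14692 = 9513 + 5179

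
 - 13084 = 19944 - 33028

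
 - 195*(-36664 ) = 7149480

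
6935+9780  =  16715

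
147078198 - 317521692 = - 170443494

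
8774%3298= 2178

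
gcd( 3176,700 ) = 4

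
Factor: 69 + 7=2^2*19^1= 76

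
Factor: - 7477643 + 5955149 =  - 2^1*3^2* 41^1*2063^1 = - 1522494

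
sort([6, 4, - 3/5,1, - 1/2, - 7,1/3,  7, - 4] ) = [ - 7 , - 4, - 3/5  , - 1/2,  1/3, 1,  4,  6, 7 ]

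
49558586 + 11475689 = 61034275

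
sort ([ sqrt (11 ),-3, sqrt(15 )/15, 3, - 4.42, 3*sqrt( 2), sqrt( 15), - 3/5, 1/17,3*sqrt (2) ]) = [ - 4.42,  -  3,  -  3/5, 1/17, sqrt(15 ) /15, 3, sqrt(11),sqrt(15),3*sqrt(2 ), 3*sqrt( 2 )]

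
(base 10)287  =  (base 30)9h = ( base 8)437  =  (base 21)de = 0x11f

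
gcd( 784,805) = 7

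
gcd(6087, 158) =1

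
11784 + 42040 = 53824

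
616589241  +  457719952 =1074309193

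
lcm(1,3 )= 3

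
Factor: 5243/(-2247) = -3^( - 1 )*7^1 = - 7/3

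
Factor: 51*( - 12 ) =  - 612 = - 2^2 * 3^2*17^1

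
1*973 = 973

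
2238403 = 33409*67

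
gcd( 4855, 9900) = 5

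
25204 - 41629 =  - 16425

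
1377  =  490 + 887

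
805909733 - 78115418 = 727794315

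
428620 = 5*85724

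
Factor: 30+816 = 2^1*3^2*47^1 = 846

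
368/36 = 92/9 = 10.22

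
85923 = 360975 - 275052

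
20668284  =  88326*234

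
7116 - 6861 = 255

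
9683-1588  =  8095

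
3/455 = 3/455 = 0.01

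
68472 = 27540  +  40932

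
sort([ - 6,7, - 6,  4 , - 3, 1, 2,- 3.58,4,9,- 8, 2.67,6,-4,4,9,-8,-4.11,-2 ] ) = [ - 8,- 8, - 6, -6,-4.11,-4, - 3.58 , - 3, - 2, 1, 2,2.67, 4,4, 4, 6, 7, 9,9]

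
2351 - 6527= - 4176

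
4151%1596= 959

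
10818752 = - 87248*(-124 ) 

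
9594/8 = 4797/4=1199.25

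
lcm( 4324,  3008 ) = 69184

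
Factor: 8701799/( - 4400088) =-2^(  -  3)*3^(- 1) * 7^( - 1)*11^(  -  1 )*41^1* 2381^(-1)*212239^1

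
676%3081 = 676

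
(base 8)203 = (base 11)10A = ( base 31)47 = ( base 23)5G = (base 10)131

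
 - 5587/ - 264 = 21  +  43/264 = 21.16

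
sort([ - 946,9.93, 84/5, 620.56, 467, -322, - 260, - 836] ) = [ - 946, - 836, - 322, - 260, 9.93 , 84/5,467, 620.56]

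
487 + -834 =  - 347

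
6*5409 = 32454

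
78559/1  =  78559 = 78559.00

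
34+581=615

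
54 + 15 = 69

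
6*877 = 5262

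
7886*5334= 42063924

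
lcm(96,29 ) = 2784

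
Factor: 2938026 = 2^1*3^1*7^1*13^1*5381^1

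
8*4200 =33600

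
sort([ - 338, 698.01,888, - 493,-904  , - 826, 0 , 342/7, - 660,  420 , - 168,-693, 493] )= [ - 904,-826 ,-693,-660,- 493,-338, - 168,0, 342/7 , 420,493, 698.01, 888] 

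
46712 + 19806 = 66518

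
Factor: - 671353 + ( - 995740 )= - 1667093=- 839^1*1987^1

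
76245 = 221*345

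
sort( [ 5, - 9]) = [ - 9, 5]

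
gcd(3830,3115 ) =5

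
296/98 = 3 + 1/49 = 3.02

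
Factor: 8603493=3^1*2867831^1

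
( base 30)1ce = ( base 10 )1274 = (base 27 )1K5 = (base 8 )2372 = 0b10011111010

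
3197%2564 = 633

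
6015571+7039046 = 13054617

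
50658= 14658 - -36000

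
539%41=6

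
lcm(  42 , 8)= 168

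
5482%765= 127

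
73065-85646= - 12581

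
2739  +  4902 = 7641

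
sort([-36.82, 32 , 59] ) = [  -  36.82,32,59 ]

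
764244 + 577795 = 1342039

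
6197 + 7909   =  14106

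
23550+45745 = 69295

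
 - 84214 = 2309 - 86523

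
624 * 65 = 40560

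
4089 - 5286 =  - 1197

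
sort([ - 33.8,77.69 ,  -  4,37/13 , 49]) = [ - 33.8, - 4, 37/13,49,77.69]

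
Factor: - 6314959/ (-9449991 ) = 3^( - 2 )*7^1*902137^1*1049999^( - 1 )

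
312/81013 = 312/81013 = 0.00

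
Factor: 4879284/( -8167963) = -2^2 * 3^1*281^1*1447^1 * 2539^ (-1) * 3217^( - 1)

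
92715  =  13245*7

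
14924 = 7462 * 2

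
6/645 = 2/215 =0.01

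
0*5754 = 0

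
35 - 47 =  - 12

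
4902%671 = 205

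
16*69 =1104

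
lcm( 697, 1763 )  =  29971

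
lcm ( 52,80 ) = 1040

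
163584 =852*192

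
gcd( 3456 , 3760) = 16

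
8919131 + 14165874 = 23085005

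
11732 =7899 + 3833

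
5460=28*195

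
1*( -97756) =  - 97756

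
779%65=64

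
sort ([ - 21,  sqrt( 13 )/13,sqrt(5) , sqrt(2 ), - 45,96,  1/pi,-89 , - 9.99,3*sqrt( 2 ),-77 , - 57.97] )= [ -89,-77, - 57.97,-45, - 21,  -  9.99,sqrt(13) /13, 1/pi,  sqrt(2 ), sqrt(5),3 * sqrt(2), 96]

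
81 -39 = 42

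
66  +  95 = 161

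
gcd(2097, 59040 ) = 9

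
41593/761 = 54 + 499/761 = 54.66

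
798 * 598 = 477204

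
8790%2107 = 362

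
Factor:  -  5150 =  - 2^1 * 5^2*103^1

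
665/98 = 6 + 11/14 = 6.79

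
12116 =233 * 52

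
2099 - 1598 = 501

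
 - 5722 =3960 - 9682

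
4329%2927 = 1402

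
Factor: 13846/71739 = 2^1*3^ ( - 3) * 7^1*23^1*43^1 * 2657^( - 1)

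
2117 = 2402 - 285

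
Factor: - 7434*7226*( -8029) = 431302496436 = 2^2 * 3^2 * 7^2*31^1*37^1 * 59^1*3613^1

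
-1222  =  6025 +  - 7247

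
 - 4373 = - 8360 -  - 3987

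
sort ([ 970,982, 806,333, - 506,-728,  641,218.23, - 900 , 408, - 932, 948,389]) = [ - 932, - 900, - 728,-506, 218.23, 333,389, 408,641, 806  ,  948, 970, 982 ] 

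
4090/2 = 2045 =2045.00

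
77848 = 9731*8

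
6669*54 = 360126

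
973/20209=139/2887  =  0.05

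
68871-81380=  - 12509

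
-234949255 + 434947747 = 199998492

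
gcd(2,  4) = 2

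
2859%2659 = 200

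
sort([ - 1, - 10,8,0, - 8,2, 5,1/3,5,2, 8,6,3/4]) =[ - 10, - 8, - 1,  0,1/3,3/4,2,2,5, 5,  6,8,8 ]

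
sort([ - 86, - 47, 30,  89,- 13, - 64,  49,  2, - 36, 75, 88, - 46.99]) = [ - 86,- 64,-47, -46.99,  -  36 , - 13, 2,30 , 49,  75,  88,89]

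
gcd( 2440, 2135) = 305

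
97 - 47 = 50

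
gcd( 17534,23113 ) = 797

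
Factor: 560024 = 2^3*70003^1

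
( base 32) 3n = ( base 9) 142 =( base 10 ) 119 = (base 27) 4B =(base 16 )77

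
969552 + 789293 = 1758845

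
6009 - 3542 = 2467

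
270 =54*5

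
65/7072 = 5/544= 0.01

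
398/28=14+ 3/14 = 14.21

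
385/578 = 385/578  =  0.67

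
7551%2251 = 798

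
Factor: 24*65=2^3 * 3^1*5^1*13^1 = 1560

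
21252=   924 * 23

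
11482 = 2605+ 8877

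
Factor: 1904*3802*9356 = 67728158848=2^7*7^1*17^1*1901^1*2339^1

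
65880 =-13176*( - 5 )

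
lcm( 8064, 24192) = 24192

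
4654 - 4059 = 595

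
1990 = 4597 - 2607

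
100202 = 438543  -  338341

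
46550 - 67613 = -21063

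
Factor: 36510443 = 607^1*60149^1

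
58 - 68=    - 10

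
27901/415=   27901/415=67.23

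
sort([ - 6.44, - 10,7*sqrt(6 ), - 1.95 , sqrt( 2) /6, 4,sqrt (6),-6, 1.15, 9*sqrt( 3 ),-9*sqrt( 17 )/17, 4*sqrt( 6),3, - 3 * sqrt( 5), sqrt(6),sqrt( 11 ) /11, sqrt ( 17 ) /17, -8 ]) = [ - 10, - 8, -3 * sqrt( 5 ), - 6.44,-6, - 9*sqrt( 17 ) /17,-1.95, sqrt( 2 ) /6,sqrt( 17)/17, sqrt( 11 ) /11, 1.15,sqrt( 6 ) , sqrt( 6), 3, 4, 4*sqrt ( 6 ), 9*sqrt( 3), 7*sqrt(6 )]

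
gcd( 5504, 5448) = 8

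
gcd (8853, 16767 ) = 3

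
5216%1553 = 557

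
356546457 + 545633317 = 902179774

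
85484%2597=2380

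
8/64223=8/64223=0.00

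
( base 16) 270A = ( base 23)ikc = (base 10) 9994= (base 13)471A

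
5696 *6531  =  37200576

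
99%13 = 8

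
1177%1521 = 1177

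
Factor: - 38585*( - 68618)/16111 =2^1*5^1*11^1* 3119^1*7717^1*16111^( - 1) = 2647625530/16111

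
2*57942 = 115884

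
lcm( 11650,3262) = 81550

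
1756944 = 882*1992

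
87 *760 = 66120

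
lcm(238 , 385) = 13090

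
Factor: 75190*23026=2^2*5^1*29^1 *73^1*103^1*397^1= 1731324940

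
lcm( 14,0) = 0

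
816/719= 816/719 = 1.13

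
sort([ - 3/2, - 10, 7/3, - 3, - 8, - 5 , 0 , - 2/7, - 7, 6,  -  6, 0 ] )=[ - 10, - 8 , - 7, - 6,  -  5,  -  3, - 3/2, - 2/7, 0 , 0, 7/3, 6]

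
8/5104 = 1/638 = 0.00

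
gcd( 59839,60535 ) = 1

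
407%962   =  407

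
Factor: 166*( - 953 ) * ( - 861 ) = 136208478 = 2^1*3^1*7^1*41^1*83^1*953^1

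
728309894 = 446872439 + 281437455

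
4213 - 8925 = - 4712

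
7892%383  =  232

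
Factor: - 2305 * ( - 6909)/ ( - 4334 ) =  - 2^(-1)*3^1*5^1*7^2*11^( - 1)*47^1*197^ ( - 1)* 461^1 = - 15925245/4334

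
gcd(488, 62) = 2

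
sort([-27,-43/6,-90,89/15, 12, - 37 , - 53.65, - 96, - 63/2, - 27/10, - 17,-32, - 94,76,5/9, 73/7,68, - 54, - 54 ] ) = [ - 96, - 94, - 90 ,-54, - 54,  -  53.65, - 37,  -  32, - 63/2, - 27, - 17, - 43/6, - 27/10,5/9,89/15,73/7, 12, 68 , 76 ] 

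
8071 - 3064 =5007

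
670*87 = 58290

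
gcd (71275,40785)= 5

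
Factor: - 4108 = - 2^2 * 13^1*79^1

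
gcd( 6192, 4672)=16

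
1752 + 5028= 6780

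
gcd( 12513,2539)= 1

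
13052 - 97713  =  -84661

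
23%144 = 23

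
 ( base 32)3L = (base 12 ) 99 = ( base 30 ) 3R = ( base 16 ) 75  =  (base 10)117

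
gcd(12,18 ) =6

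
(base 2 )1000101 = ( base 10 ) 69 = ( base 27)2f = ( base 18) 3F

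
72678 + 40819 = 113497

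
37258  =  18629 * 2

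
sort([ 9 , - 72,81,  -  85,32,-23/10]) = [-85,  -  72, -23/10,9,32,81 ] 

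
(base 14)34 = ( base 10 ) 46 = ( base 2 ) 101110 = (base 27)1J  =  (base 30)1g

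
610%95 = 40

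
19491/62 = 19491/62 = 314.37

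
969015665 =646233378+322782287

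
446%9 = 5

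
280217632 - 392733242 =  - 112515610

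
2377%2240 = 137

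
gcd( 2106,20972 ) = 2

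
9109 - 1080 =8029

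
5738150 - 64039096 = -58300946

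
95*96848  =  9200560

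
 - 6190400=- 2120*2920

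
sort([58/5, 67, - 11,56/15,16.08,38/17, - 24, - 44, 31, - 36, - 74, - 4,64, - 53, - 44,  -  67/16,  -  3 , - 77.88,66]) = [ - 77.88, - 74,  -  53,-44, - 44, - 36, - 24, - 11, - 67/16, - 4, - 3,38/17,56/15, 58/5,16.08 , 31,64,66, 67] 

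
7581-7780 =- 199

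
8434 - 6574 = 1860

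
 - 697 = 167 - 864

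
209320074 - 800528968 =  - 591208894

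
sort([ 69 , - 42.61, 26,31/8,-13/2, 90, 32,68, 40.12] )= [-42.61, - 13/2,  31/8,26, 32,40.12 , 68,69,90 ]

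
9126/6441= 1 + 895/2147 = 1.42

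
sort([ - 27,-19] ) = [ - 27,-19] 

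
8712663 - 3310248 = 5402415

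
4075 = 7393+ - 3318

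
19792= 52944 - 33152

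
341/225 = 1 + 116/225 = 1.52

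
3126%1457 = 212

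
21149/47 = 21149/47 = 449.98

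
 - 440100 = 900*(-489)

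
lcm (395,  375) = 29625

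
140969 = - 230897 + 371866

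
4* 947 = 3788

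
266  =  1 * 266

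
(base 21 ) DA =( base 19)eh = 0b100011011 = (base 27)AD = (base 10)283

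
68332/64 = 1067+11/16= 1067.69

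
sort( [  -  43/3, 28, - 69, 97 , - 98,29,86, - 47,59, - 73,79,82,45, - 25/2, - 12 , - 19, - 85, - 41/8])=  [ - 98, - 85, - 73, - 69,- 47, - 19,  -  43/3, - 25/2, - 12 , - 41/8,28,29, 45,59, 79, 82,86,97] 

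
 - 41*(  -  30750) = 1260750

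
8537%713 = 694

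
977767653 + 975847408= 1953615061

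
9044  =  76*119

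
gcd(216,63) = 9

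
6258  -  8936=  - 2678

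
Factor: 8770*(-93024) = -815820480 = -2^6*  3^2*5^1*17^1*19^1*877^1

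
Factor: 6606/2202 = 3 = 3^1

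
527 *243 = 128061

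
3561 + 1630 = 5191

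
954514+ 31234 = 985748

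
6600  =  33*200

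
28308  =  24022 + 4286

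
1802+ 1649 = 3451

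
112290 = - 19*(-5910)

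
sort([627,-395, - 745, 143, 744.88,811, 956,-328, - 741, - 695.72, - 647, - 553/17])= [-745, - 741, - 695.72 ,- 647, - 395, - 328,-553/17, 143,627, 744.88,811, 956]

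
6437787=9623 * 669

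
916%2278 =916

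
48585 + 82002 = 130587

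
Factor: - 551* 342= - 2^1*3^2 *19^2*29^1=- 188442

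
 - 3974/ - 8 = 496  +  3/4 =496.75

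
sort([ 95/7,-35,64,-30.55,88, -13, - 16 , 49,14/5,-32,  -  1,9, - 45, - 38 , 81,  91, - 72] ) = [  -  72,  -  45,-38, - 35  , - 32,  -  30.55, - 16, - 13,-1,  14/5,9, 95/7,49,64,81,88, 91]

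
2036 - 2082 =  -46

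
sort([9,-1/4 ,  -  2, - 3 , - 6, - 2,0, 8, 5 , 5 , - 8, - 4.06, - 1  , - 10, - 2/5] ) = [  -  10,-8 ,-6 , - 4.06, -3,-2 ,-2, - 1, - 2/5, -1/4,0, 5 , 5,  8,9] 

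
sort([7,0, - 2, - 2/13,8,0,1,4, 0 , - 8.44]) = [ - 8.44, - 2, - 2/13,0, 0,0,1,4, 7,8]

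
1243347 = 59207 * 21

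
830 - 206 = 624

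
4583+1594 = 6177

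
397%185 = 27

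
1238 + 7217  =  8455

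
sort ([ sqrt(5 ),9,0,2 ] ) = [ 0 , 2,sqrt(5 ) , 9 ]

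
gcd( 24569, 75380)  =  1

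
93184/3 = 31061 + 1/3 = 31061.33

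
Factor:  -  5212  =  -2^2*1303^1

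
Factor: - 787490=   -2^1*5^1*11^1*7159^1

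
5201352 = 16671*312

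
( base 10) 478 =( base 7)1252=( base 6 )2114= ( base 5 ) 3403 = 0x1de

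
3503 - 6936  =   - 3433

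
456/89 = 5 + 11/89 = 5.12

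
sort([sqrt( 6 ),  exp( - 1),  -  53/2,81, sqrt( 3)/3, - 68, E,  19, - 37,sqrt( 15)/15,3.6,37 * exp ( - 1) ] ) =[ - 68,  -  37, - 53/2 , sqrt(15 )/15,  exp( - 1), sqrt( 3)/3, sqrt( 6), E, 3.6,37 * exp( -1 ),19,81 ] 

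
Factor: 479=479^1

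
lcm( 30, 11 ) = 330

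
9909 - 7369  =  2540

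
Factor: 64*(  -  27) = - 1728 = - 2^6*3^3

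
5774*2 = 11548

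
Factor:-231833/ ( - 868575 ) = 3^( - 1 ) * 5^(-2) * 7^1*37^(  -  1 )*313^( - 1 )*33119^1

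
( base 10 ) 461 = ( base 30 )fb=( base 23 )k1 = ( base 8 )715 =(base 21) 10k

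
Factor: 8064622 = 2^1*131^1*30781^1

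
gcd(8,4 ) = 4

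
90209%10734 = 4337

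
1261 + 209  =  1470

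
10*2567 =25670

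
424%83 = 9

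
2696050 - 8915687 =- 6219637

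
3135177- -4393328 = 7528505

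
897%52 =13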